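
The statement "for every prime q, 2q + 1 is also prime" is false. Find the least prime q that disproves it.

q = 7

A counterexample is any prime q such that 2q + 1 is not prime; we check each in order.
For q = 2, 3, 5 the conclusion holds.
q = 7: 2q + 1 = 15 = 3 × 5, not prime.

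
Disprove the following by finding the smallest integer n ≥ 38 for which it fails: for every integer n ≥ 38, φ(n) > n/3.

A counterexample is any integer n ≥ 38 such that the claim fails; we check each in order.
For n = 38, 39, 40, 41 the conclusion holds.
n = 42: φ(42) = 12 and 42/3 = 14, so φ(42) ≤ 42/3.
Thus n = 42 disproves the claim, and no smaller n works.

n = 42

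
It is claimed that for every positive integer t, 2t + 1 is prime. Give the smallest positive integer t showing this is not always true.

Check each positive integer t in order until 2t + 1 is not prime.
For t = 1, 2, 3 the conclusion holds.
t = 4: 2t + 1 = 9 = 3 × 3, composite.
So t = 4 is the smallest counterexample.

t = 4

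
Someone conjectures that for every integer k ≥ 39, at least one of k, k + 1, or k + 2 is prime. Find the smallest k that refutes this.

We need the least integer k ≥ 39 for which k, k + 1, k + 2 are all composite.
The first 5 eligible values, up to k = 43, all satisfy the conclusion.
k = 44: 44 = 2 × 22; 45 = 3 × 15; 46 = 2 × 23 — all composite.
Thus k = 44 disproves the claim, and no smaller k works.

k = 44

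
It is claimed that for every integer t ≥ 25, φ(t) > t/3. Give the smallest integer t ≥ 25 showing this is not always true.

t = 30

Check each integer t ≥ 25 in order until the claim fails.
The first 5 eligible values, up to t = 29, all satisfy the conclusion.
t = 30: φ(30) = 8 and 30/3 = 10, so φ(30) ≤ 30/3.
Hence t = 30 is a counterexample.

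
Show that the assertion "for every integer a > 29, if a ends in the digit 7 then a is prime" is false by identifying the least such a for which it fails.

a = 57

We need the least integer a > 29 for which a ends in the digit 7 but a is not prime.
For a = 37, 47 the conclusion holds.
a = 57: 57 ends in 7; 57 = 3 × 19, composite.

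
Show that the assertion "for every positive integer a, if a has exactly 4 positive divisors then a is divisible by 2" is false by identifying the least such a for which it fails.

a = 15

A counterexample is any positive integer a such that a has exactly 4 positive divisors but a is not divisible by 2; we check each in order.
The first 4 eligible values, up to a = 14, all satisfy the conclusion.
a = 15: τ(15) = 4; 15 mod 2 = 1.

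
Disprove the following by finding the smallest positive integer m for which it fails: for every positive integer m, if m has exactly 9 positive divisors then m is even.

m = 225

We need the least positive integer m for which m has exactly 9 positive divisors but m is odd.
m = 36: divisors of 36: 9 divisors; 36 is even.
m = 100: divisors of 100: 9 divisors; 100 is even.
m = 196: divisors of 196: 9 divisors; 196 is even.
m = 225: divisors of 225: 9 divisors; 225 is odd.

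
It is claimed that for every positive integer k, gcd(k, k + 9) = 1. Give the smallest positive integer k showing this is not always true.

A counterexample is any positive integer k such that gcd(k, k + 9) > 1; we check each in order.
For k = 1, 2 the conclusion holds.
k = 3: gcd(3, 12) = 3.
Thus k = 3 disproves the claim, and no smaller k works.

k = 3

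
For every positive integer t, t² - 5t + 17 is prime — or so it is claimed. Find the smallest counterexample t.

t = 13

A counterexample is any positive integer t such that t² - 5t + 17 is not prime; we check each in order.
The first 12 eligible values, up to t = 12, all satisfy the conclusion.
t = 13: t² - 5t + 17 = 121 = 11 × 11, composite.
Thus t = 13 disproves the claim, and no smaller t works.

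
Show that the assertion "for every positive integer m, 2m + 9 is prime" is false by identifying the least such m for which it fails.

Check each positive integer m in order until 2m + 9 is not prime.
For m = 1, 2 the conclusion holds.
m = 3: 2m + 9 = 15 = 3 × 5, composite.
Hence m = 3 is a counterexample.

m = 3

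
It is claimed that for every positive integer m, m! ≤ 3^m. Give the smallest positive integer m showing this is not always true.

A counterexample is any positive integer m such that m! > 3^m; we check each in order.
m = 1: m! = 1 and 3^m = 3, so 1 ≤ 3.
m = 2: m! = 2 and 3^m = 9, so 2 ≤ 9.
m = 3: m! = 6 and 3^m = 27, so 6 ≤ 27.
m = 4: m! = 24 and 3^m = 81, so 24 ≤ 81.
m = 5: m! = 120 and 3^m = 243, so 120 ≤ 243.
m = 6: m! = 720 and 3^m = 729, so 720 ≤ 729.
m = 7: m! = 5040 and 3^m = 2187, so 5040 > 2187.

m = 7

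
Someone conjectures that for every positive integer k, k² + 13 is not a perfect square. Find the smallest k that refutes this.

Check each positive integer k in order until k² + 13 is a perfect square.
For k = 1, 2, 3, 4, 5 the conclusion holds.
k = 6: 6² + 13 = 49 = 7², a perfect square.

k = 6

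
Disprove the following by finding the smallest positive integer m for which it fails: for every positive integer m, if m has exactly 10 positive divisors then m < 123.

m = 162

For m = 48, 80, 112 the conclusion holds.
m = 162: τ(162) = 10; 162 ≥ 123.
Hence m = 162 is a counterexample.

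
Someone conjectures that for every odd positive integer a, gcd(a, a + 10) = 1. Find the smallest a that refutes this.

We need the least odd positive integer a for which gcd(a, a + 10) > 1.
a = 1: gcd(1, 11) = 1.
a = 3: gcd(3, 13) = 1.
a = 5: gcd(5, 15) = 5.
Thus a = 5 disproves the claim, and no smaller a works.

a = 5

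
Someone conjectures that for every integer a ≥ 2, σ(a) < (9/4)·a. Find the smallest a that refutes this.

Check each integer a ≥ 2 in order until the claim fails.
For a = 2, 3, 4, 5, 6, 7, 8, 9, 10, 11 the conclusion holds.
a = 12: σ(12) = 28; 28 ≥ 27.
So a = 12 is the smallest counterexample.

a = 12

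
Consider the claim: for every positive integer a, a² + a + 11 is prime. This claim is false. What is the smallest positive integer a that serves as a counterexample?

The first 9 eligible values, up to a = 9, all satisfy the conclusion.
a = 10: a² + a + 11 = 121 = 11 × 11, composite.
So a = 10 is the smallest counterexample.

a = 10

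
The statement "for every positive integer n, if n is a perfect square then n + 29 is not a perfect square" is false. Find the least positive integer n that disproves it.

We need the least positive integer n for which n is a perfect square but n + 29 is a perfect square.
For n = 1, 4, 9, 16, …, 121, 144, 169 the conclusion holds.
n = 196: 196 = 14² and 196 + 29 = 225 = 15².
So n = 196 is the smallest counterexample.

n = 196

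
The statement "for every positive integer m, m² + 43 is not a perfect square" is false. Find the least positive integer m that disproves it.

m = 21

A counterexample is any positive integer m such that m² + 43 is a perfect square; we check each in order.
The first 20 eligible values, up to m = 20, all satisfy the conclusion.
m = 21: 21² + 43 = 484 = 22², a perfect square.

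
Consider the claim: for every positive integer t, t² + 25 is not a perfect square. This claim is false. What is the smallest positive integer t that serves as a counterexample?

For t = 1, 2, 3, 4, …, 9, 10, 11 the conclusion holds.
t = 12: 12² + 25 = 169 = 13², a perfect square.
Hence t = 12 is a counterexample.

t = 12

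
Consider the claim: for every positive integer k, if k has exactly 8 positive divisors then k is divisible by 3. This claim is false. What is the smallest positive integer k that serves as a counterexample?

Check each positive integer k in order until k has exactly 8 positive divisors but k is not divisible by 3.
For k = 24, 30 the conclusion holds.
k = 40: τ(40) = 8; 40 mod 3 = 1.
Thus k = 40 disproves the claim, and no smaller k works.

k = 40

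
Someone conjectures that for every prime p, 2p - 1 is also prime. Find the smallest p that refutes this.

We need the least prime p for which 2p - 1 is not prime.
p = 2: 2p - 1 = 3, prime.
p = 3: 2p - 1 = 5, prime.
p = 5: 2p - 1 = 9 = 3 × 3, not prime.
So p = 5 is the smallest counterexample.

p = 5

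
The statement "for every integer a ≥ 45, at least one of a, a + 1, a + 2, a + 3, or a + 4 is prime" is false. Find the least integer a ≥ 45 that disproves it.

a = 48

A counterexample is any integer a ≥ 45 such that a, a + 1, a + 2, a + 3, a + 4 are all composite; we check each in order.
For a = 45, 46, 47 the conclusion holds.
a = 48: 48 = 2 × 24; 49 = 7 × 7; 50 = 2 × 25; 51 = 3 × 17; 52 = 2 × 26 — all composite.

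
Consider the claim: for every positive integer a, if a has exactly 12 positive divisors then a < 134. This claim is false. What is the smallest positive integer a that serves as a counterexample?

a = 140

The first 8 eligible values, up to a = 132, all satisfy the conclusion.
a = 140: τ(140) = 12; 140 ≥ 134.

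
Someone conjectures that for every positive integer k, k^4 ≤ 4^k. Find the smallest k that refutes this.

We need the least positive integer k for which k^4 > 4^k.
For k = 1, 2 the conclusion holds.
k = 3: k^4 = 81 and 4^k = 64, so 81 > 64.
Thus k = 3 disproves the claim, and no smaller k works.

k = 3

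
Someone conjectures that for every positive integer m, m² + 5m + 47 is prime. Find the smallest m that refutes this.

m = 38

A counterexample is any positive integer m such that m² + 5m + 47 is not prime; we check each in order.
For m = 1, 2, 3, 4, …, 35, 36, 37 the conclusion holds.
m = 38: m² + 5m + 47 = 1681 = 41 × 41, composite.
Hence m = 38 is a counterexample.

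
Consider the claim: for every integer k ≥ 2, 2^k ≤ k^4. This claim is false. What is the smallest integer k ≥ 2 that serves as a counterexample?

k = 17

Check each integer k ≥ 2 in order until 2^k > k^4.
For k = 2, 3, 4, 5, …, 14, 15, 16 the conclusion holds.
k = 17: 2^k = 131072 and k^4 = 83521, so 131072 > 83521.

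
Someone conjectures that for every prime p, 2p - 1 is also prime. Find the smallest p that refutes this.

We need the least prime p for which 2p - 1 is not prime.
p = 2: 2p - 1 = 3, prime.
p = 3: 2p - 1 = 5, prime.
p = 5: 2p - 1 = 9 = 3 × 3, not prime.
Thus p = 5 disproves the claim, and no smaller p works.

p = 5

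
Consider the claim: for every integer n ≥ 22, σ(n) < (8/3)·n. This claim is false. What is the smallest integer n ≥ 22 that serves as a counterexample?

n = 60

Check each integer n ≥ 22 in order until the claim fails.
The first 38 eligible values, up to n = 59, all satisfy the conclusion.
n = 60: σ(60) = 168; 168 ≥ 160.
Thus n = 60 disproves the claim, and no smaller n works.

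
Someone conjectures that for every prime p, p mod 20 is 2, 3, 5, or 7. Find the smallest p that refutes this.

p = 11

We need the least prime p for which the claim fails.
For p = 2, 3, 5, 7 the conclusion holds.
p = 11: 11 mod 20 = 11 — not in {2, 3, 5, 7}.
Thus p = 11 disproves the claim, and no smaller p works.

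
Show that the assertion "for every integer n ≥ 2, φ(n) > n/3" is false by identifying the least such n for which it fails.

n = 6

Check each integer n ≥ 2 in order until the claim fails.
For n = 2, 3, 4, 5 the conclusion holds.
n = 6: φ(6) = 2 and 6/3 = 2, so φ(6) ≤ 6/3.
Thus n = 6 disproves the claim, and no smaller n works.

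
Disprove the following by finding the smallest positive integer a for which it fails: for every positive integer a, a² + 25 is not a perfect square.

a = 12

A counterexample is any positive integer a such that a² + 25 is a perfect square; we check each in order.
For a = 1, 2, 3, 4, …, 9, 10, 11 the conclusion holds.
a = 12: 12² + 25 = 169 = 13², a perfect square.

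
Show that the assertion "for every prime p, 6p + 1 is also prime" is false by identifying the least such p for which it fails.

We need the least prime p for which 6p + 1 is not prime.
p = 2: 6p + 1 = 13, prime.
p = 3: 6p + 1 = 19, prime.
p = 5: 6p + 1 = 31, prime.
p = 7: 6p + 1 = 43, prime.
p = 11: 6p + 1 = 67, prime.
p = 13: 6p + 1 = 79, prime.
p = 17: 6p + 1 = 103, prime.
p = 19: 6p + 1 = 115 = 5 × 23, not prime.
Thus p = 19 disproves the claim, and no smaller p works.

p = 19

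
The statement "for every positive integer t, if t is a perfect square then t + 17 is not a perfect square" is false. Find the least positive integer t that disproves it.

t = 64

The first 7 eligible values, up to t = 49, all satisfy the conclusion.
t = 64: 64 = 8² and 64 + 17 = 81 = 9².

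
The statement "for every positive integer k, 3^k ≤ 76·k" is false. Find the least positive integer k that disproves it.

The first 5 eligible values, up to k = 5, all satisfy the conclusion.
k = 6: 3^k = 729 and 76·k = 456, so 729 > 456.
So k = 6 is the smallest counterexample.

k = 6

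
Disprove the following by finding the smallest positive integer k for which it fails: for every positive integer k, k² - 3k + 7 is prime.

A counterexample is any positive integer k such that k² - 3k + 7 is not prime; we check each in order.
For k = 1, 2, 3, 4, 5 the conclusion holds.
k = 6: k² - 3k + 7 = 25 = 5 × 5, composite.

k = 6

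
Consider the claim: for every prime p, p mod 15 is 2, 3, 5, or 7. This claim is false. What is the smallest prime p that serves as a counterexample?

A counterexample is any prime p such that the claim fails; we check each in order.
For p = 2, 3, 5, 7 the conclusion holds.
p = 11: 11 mod 15 = 11 — not in {2, 3, 5, 7}.
So p = 11 is the smallest counterexample.

p = 11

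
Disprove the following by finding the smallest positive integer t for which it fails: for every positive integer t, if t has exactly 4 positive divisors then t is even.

We need the least positive integer t for which t has exactly 4 positive divisors but t is odd.
t = 6: divisors of 6: 1, 2, 3, 6; 6 is even.
t = 8: divisors of 8: 1, 2, 4, 8; 8 is even.
t = 10: divisors of 10: 1, 2, 5, 10; 10 is even.
t = 14: divisors of 14: 1, 2, 7, 14; 14 is even.
t = 15: divisors of 15: 1, 3, 5, 15; 15 is odd.
Hence t = 15 is a counterexample.

t = 15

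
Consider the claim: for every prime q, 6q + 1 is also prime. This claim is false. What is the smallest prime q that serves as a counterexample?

q = 19

For q = 2, 3, 5, 7, 11, 13, 17 the conclusion holds.
q = 19: 6q + 1 = 115 = 5 × 23, not prime.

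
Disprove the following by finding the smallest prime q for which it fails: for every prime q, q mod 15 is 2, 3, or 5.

q = 7

q = 2: 2 mod 15 = 2.
q = 3: 3 mod 15 = 3.
q = 5: 5 mod 15 = 5.
q = 7: 7 mod 15 = 7 — not in {2, 3, 5}.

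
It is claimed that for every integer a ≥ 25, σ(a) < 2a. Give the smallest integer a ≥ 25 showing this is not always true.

a = 28

We need the least integer a ≥ 25 for which the claim fails.
For a = 25, 26, 27 the conclusion holds.
a = 28: σ(28) = 56; 56 ≥ 56.
Hence a = 28 is a counterexample.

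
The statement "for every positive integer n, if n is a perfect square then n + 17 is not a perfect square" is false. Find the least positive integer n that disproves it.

For n = 1, 4, 9, 16, 25, 36, 49 the conclusion holds.
n = 64: 64 = 8² and 64 + 17 = 81 = 9².

n = 64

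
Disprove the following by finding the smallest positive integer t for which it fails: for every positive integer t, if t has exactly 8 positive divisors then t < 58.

We need the least positive integer t for which t has exactly 8 positive divisors but the claim fails.
For t = 24, 30, 40, 42, 54, 56 the conclusion holds.
t = 66: τ(66) = 8; 66 ≥ 58.
So t = 66 is the smallest counterexample.

t = 66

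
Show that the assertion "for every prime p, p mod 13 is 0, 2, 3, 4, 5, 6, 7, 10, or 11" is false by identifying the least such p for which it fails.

p = 47

We need the least prime p for which the claim fails.
For p = 2, 3, 5, 7, …, 37, 41, 43 the conclusion holds.
p = 47: 47 mod 13 = 8 — not in {0, 2, 3, 4, 5, 6, 7, 10, 11}.
So p = 47 is the smallest counterexample.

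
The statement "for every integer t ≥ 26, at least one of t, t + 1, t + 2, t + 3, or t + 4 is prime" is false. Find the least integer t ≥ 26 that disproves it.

We need the least integer t ≥ 26 for which t, t + 1, t + 2, t + 3, t + 4 are all composite.
t = 26: 29 is prime.
t = 27: 29 is prime.
t = 28: 29 is prime.
t = 29: 29 is prime.
t = 30: 31 is prime.
t = 31: 31 is prime.
t = 32: 32 = 2 × 16; 33 = 3 × 11; 34 = 2 × 17; 35 = 5 × 7; 36 = 2 × 18 — all composite.
Thus t = 32 disproves the claim, and no smaller t works.

t = 32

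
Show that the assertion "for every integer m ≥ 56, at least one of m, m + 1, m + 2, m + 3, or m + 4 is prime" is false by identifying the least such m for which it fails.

The first 6 eligible values, up to m = 61, all satisfy the conclusion.
m = 62: 62 = 2 × 31; 63 = 3 × 21; 64 = 2 × 32; 65 = 5 × 13; 66 = 2 × 33 — all composite.
Thus m = 62 disproves the claim, and no smaller m works.

m = 62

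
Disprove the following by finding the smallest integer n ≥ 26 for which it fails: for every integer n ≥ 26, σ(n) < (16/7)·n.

n = 30

For n = 26, 27, 28, 29 the conclusion holds.
n = 30: σ(30) = 72; 72 ≥ 480/7.
So n = 30 is the smallest counterexample.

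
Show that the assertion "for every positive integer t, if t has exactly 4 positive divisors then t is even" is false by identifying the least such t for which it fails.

t = 15

Check each positive integer t in order until t has exactly 4 positive divisors but t is odd.
For t = 6, 8, 10, 14 the conclusion holds.
t = 15: divisors of 15: 1, 3, 5, 15; 15 is odd.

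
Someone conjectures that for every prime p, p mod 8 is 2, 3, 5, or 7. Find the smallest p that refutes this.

We need the least prime p for which the claim fails.
The first 6 eligible values, up to p = 13, all satisfy the conclusion.
p = 17: 17 mod 8 = 1 — not in {2, 3, 5, 7}.
Thus p = 17 disproves the claim, and no smaller p works.

p = 17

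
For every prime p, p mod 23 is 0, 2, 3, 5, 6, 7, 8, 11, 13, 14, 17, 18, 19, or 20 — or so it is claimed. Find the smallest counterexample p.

p = 47

We need the least prime p for which the claim fails.
For p = 2, 3, 5, 7, …, 37, 41, 43 the conclusion holds.
p = 47: 47 mod 23 = 1 — not in {0, 2, 3, 5, 6, 7, 8, 11, 13, 14, 17, 18, 19, 20}.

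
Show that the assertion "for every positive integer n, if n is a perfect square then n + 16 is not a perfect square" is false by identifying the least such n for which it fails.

Check each positive integer n in order until n is a perfect square but n + 16 is a perfect square.
For n = 1, 4 the conclusion holds.
n = 9: 9 = 3² and 9 + 16 = 25 = 5².

n = 9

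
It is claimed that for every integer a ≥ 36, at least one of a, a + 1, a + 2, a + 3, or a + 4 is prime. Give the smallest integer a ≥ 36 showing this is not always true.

A counterexample is any integer a ≥ 36 such that a, a + 1, a + 2, a + 3, a + 4 are all composite; we check each in order.
For a = 36, 37, 38, 39, …, 45, 46, 47 the conclusion holds.
a = 48: 48 = 2 × 24; 49 = 7 × 7; 50 = 2 × 25; 51 = 3 × 17; 52 = 2 × 26 — all composite.
So a = 48 is the smallest counterexample.

a = 48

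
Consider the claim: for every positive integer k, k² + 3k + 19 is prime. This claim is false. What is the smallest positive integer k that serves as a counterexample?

k = 15

We need the least positive integer k for which k² + 3k + 19 is not prime.
The first 14 eligible values, up to k = 14, all satisfy the conclusion.
k = 15: k² + 3k + 19 = 289 = 17 × 17, composite.
Thus k = 15 disproves the claim, and no smaller k works.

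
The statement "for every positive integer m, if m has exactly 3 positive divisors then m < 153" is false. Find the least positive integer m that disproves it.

m = 169

Check each positive integer m in order until m has exactly 3 positive divisors but the claim fails.
The first 5 eligible values, up to m = 121, all satisfy the conclusion.
m = 169: τ(169) = 3; 169 ≥ 153.
Hence m = 169 is a counterexample.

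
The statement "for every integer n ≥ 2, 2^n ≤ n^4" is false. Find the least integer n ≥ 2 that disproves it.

n = 17

For n = 2, 3, 4, 5, …, 14, 15, 16 the conclusion holds.
n = 17: 2^n = 131072 and n^4 = 83521, so 131072 > 83521.
Thus n = 17 disproves the claim, and no smaller n works.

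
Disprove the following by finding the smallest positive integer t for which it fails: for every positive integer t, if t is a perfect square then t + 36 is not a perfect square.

We need the least positive integer t for which t is a perfect square but t + 36 is a perfect square.
t = 1: 1 + 36 = 37, not a perfect square.
t = 4: 4 + 36 = 40, not a perfect square.
t = 9: 9 + 36 = 45, not a perfect square.
t = 16: 16 + 36 = 52, not a perfect square.
t = 25: 25 + 36 = 61, not a perfect square.
t = 36: 36 + 36 = 72, not a perfect square.
t = 49: 49 + 36 = 85, not a perfect square.
t = 64: 64 = 8² and 64 + 36 = 100 = 10².
So t = 64 is the smallest counterexample.

t = 64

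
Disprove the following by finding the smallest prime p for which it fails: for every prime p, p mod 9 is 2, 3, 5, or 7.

p = 13

A counterexample is any prime p such that the claim fails; we check each in order.
The first 5 eligible values, up to p = 11, all satisfy the conclusion.
p = 13: 13 mod 9 = 4 — not in {2, 3, 5, 7}.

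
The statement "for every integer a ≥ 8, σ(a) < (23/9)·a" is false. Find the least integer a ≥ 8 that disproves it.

Check each integer a ≥ 8 in order until the claim fails.
For a = 8, 9, 10, 11, …, 45, 46, 47 the conclusion holds.
a = 48: σ(48) = 124; 124 ≥ 368/3.
Hence a = 48 is a counterexample.

a = 48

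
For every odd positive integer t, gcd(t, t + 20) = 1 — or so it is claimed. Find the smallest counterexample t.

t = 5

A counterexample is any odd positive integer t such that gcd(t, t + 20) > 1; we check each in order.
For t = 1, 3 the conclusion holds.
t = 5: gcd(5, 25) = 5.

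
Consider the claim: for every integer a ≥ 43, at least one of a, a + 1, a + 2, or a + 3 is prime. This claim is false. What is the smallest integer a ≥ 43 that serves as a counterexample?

a = 48

Check each integer a ≥ 43 in order until a, a + 1, a + 2, a + 3 are all composite.
The first 5 eligible values, up to a = 47, all satisfy the conclusion.
a = 48: 48 = 2 × 24; 49 = 7 × 7; 50 = 2 × 25; 51 = 3 × 17 — all composite.
Hence a = 48 is a counterexample.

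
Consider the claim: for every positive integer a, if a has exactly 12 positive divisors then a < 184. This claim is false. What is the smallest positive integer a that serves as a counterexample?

Check each positive integer a in order until a has exactly 12 positive divisors but the claim fails.
The first 12 eligible values, up to a = 160, all satisfy the conclusion.
a = 198: τ(198) = 12; 198 ≥ 184.

a = 198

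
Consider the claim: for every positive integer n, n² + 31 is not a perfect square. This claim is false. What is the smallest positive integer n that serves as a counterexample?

n = 15

The first 14 eligible values, up to n = 14, all satisfy the conclusion.
n = 15: 15² + 31 = 256 = 16², a perfect square.
So n = 15 is the smallest counterexample.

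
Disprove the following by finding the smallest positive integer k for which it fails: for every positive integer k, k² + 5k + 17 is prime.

Check each positive integer k in order until k² + 5k + 17 is not prime.
k = 1: k² + 5k + 17 = 23, prime.
k = 2: k² + 5k + 17 = 31, prime.
k = 3: k² + 5k + 17 = 41, prime.
k = 4: k² + 5k + 17 = 53, prime.
k = 5: k² + 5k + 17 = 67, prime.
k = 6: k² + 5k + 17 = 83, prime.
k = 7: k² + 5k + 17 = 101, prime.
k = 8: k² + 5k + 17 = 121 = 11 × 11, composite.
So k = 8 is the smallest counterexample.

k = 8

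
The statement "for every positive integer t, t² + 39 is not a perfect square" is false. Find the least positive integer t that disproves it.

t = 5

Check each positive integer t in order until t² + 39 is a perfect square.
For t = 1, 2, 3, 4 the conclusion holds.
t = 5: 5² + 39 = 64 = 8², a perfect square.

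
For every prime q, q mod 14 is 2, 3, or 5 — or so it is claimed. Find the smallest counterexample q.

We need the least prime q for which the claim fails.
q = 2: 2 mod 14 = 2.
q = 3: 3 mod 14 = 3.
q = 5: 5 mod 14 = 5.
q = 7: 7 mod 14 = 7 — not in {2, 3, 5}.
Thus q = 7 disproves the claim, and no smaller q works.

q = 7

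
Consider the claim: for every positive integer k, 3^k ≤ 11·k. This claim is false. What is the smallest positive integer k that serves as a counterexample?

k = 4

Check each positive integer k in order until 3^k > 11·k.
For k = 1, 2, 3 the conclusion holds.
k = 4: 3^k = 81 and 11·k = 44, so 81 > 44.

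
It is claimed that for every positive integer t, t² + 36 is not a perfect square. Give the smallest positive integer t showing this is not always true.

t = 8

A counterexample is any positive integer t such that t² + 36 is a perfect square; we check each in order.
t = 1: 1² + 36 = 37, not a perfect square.
t = 2: 2² + 36 = 40, not a perfect square.
t = 3: 3² + 36 = 45, not a perfect square.
t = 4: 4² + 36 = 52, not a perfect square.
t = 5: 5² + 36 = 61, not a perfect square.
t = 6: 6² + 36 = 72, not a perfect square.
t = 7: 7² + 36 = 85, not a perfect square.
t = 8: 8² + 36 = 100 = 10², a perfect square.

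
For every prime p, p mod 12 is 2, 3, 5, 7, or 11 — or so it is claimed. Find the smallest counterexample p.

p = 13

Check each prime p in order until the claim fails.
p = 2: 2 mod 12 = 2.
p = 3: 3 mod 12 = 3.
p = 5: 5 mod 12 = 5.
p = 7: 7 mod 12 = 7.
p = 11: 11 mod 12 = 11.
p = 13: 13 mod 12 = 1 — not in {2, 3, 5, 7, 11}.
So p = 13 is the smallest counterexample.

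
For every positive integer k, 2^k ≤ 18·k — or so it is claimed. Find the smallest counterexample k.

Check each positive integer k in order until 2^k > 18·k.
k = 1: 2^k = 2 and 18·k = 18, so 2 ≤ 18.
k = 2: 2^k = 4 and 18·k = 36, so 4 ≤ 36.
k = 3: 2^k = 8 and 18·k = 54, so 8 ≤ 54.
k = 4: 2^k = 16 and 18·k = 72, so 16 ≤ 72.
k = 5: 2^k = 32 and 18·k = 90, so 32 ≤ 90.
k = 6: 2^k = 64 and 18·k = 108, so 64 ≤ 108.
k = 7: 2^k = 128 and 18·k = 126, so 128 > 126.
So k = 7 is the smallest counterexample.

k = 7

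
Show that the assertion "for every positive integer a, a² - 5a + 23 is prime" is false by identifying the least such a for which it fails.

a = 19

A counterexample is any positive integer a such that a² - 5a + 23 is not prime; we check each in order.
For a = 1, 2, 3, 4, …, 16, 17, 18 the conclusion holds.
a = 19: a² - 5a + 23 = 289 = 17 × 17, composite.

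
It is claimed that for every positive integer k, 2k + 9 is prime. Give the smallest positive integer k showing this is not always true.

k = 3

Check each positive integer k in order until 2k + 9 is not prime.
For k = 1, 2 the conclusion holds.
k = 3: 2k + 9 = 15 = 3 × 5, composite.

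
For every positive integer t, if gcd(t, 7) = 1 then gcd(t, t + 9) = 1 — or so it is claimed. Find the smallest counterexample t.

For t = 1, 2 the conclusion holds.
t = 3: gcd(3, 12) = 3.

t = 3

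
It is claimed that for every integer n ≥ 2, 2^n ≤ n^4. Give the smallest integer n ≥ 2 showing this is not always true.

We need the least integer n ≥ 2 for which 2^n > n^4.
For n = 2, 3, 4, 5, …, 14, 15, 16 the conclusion holds.
n = 17: 2^n = 131072 and n^4 = 83521, so 131072 > 83521.
Hence n = 17 is a counterexample.

n = 17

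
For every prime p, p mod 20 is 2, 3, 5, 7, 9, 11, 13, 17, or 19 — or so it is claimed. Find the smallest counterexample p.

We need the least prime p for which the claim fails.
For p = 2, 3, 5, 7, …, 29, 31, 37 the conclusion holds.
p = 41: 41 mod 20 = 1 — not in {2, 3, 5, 7, 9, 11, 13, 17, 19}.

p = 41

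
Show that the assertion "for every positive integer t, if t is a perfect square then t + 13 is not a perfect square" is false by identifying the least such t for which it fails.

Check each positive integer t in order until t is a perfect square but t + 13 is a perfect square.
For t = 1, 4, 9, 16, 25 the conclusion holds.
t = 36: 36 = 6² and 36 + 13 = 49 = 7².
Thus t = 36 disproves the claim, and no smaller t works.

t = 36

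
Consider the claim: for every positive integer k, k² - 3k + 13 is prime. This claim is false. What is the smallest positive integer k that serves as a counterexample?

We need the least positive integer k for which k² - 3k + 13 is not prime.
For k = 1, 2, 3, 4, …, 9, 10, 11 the conclusion holds.
k = 12: k² - 3k + 13 = 121 = 11 × 11, composite.

k = 12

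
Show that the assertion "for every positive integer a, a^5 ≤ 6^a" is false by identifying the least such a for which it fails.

We need the least positive integer a for which a^5 > 6^a.
a = 1: a^5 = 1 and 6^a = 6, so 1 ≤ 6.
a = 2: a^5 = 32 and 6^a = 36, so 32 ≤ 36.
a = 3: a^5 = 243 and 6^a = 216, so 243 > 216.

a = 3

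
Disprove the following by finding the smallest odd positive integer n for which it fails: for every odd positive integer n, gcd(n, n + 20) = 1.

n = 1: gcd(1, 21) = 1.
n = 3: gcd(3, 23) = 1.
n = 5: gcd(5, 25) = 5.
Hence n = 5 is a counterexample.

n = 5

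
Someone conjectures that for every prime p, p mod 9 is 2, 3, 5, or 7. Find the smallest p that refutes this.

p = 13

Check each prime p in order until the claim fails.
The first 5 eligible values, up to p = 11, all satisfy the conclusion.
p = 13: 13 mod 9 = 4 — not in {2, 3, 5, 7}.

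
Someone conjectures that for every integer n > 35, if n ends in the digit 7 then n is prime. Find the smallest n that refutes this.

n = 57

Check each integer n > 35 in order until n ends in the digit 7 but n is not prime.
n = 37: 37 ends in 7 and is prime.
n = 47: 47 ends in 7 and is prime.
n = 57: 57 ends in 7; 57 = 3 × 19, composite.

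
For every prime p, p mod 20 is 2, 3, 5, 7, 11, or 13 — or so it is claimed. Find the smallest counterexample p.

A counterexample is any prime p such that the claim fails; we check each in order.
p = 2: 2 mod 20 = 2.
p = 3: 3 mod 20 = 3.
p = 5: 5 mod 20 = 5.
p = 7: 7 mod 20 = 7.
p = 11: 11 mod 20 = 11.
p = 13: 13 mod 20 = 13.
p = 17: 17 mod 20 = 17 — not in {2, 3, 5, 7, 11, 13}.
So p = 17 is the smallest counterexample.

p = 17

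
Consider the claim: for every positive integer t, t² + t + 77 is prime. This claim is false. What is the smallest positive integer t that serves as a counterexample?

The first 5 eligible values, up to t = 5, all satisfy the conclusion.
t = 6: t² + t + 77 = 119 = 7 × 17, composite.
So t = 6 is the smallest counterexample.

t = 6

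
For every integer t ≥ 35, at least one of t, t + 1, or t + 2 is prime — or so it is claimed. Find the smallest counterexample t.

t = 38

t = 35: 37 is prime.
t = 36: 37 is prime.
t = 37: 37 is prime.
t = 38: 38 = 2 × 19; 39 = 3 × 13; 40 = 2 × 20 — all composite.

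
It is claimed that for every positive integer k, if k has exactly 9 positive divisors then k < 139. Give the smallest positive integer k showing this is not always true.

k = 196

A counterexample is any positive integer k such that k has exactly 9 positive divisors but the claim fails; we check each in order.
For k = 36, 100 the conclusion holds.
k = 196: τ(196) = 9; 196 ≥ 139.
Hence k = 196 is a counterexample.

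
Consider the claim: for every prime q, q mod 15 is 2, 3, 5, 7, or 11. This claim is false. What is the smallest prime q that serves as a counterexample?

q = 13

Check each prime q in order until the claim fails.
The first 5 eligible values, up to q = 11, all satisfy the conclusion.
q = 13: 13 mod 15 = 13 — not in {2, 3, 5, 7, 11}.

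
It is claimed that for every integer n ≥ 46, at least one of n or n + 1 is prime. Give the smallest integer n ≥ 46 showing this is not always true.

A counterexample is any integer n ≥ 46 such that n, n + 1 are both composite; we check each in order.
For n = 46, 47 the conclusion holds.
n = 48: 48 = 2 × 24; 49 = 7 × 7 — both composite.

n = 48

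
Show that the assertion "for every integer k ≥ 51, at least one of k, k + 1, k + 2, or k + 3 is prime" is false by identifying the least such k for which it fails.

k = 51: 53 is prime.
k = 52: 53 is prime.
k = 53: 53 is prime.
k = 54: 54 = 2 × 27; 55 = 5 × 11; 56 = 2 × 28; 57 = 3 × 19 — all composite.
So k = 54 is the smallest counterexample.

k = 54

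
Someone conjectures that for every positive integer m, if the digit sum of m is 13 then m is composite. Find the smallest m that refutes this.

m = 67

Check each positive integer m in order until the digit sum of m is 13 but m is prime.
For m = 49, 58 the conclusion holds.
m = 67: digit sum 13; 67 is prime, not composite.
Thus m = 67 disproves the claim, and no smaller m works.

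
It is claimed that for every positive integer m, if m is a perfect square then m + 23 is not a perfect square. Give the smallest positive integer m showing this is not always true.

For m = 1, 4, 9, 16, 25, 36, 49, 64, 81, 100 the conclusion holds.
m = 121: 121 = 11² and 121 + 23 = 144 = 12².

m = 121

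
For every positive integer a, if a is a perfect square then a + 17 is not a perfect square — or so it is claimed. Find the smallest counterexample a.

a = 64

A counterexample is any positive integer a such that a is a perfect square but a + 17 is a perfect square; we check each in order.
a = 1: 1 + 17 = 18, not a perfect square.
a = 4: 4 + 17 = 21, not a perfect square.
a = 9: 9 + 17 = 26, not a perfect square.
a = 16: 16 + 17 = 33, not a perfect square.
a = 25: 25 + 17 = 42, not a perfect square.
a = 36: 36 + 17 = 53, not a perfect square.
a = 49: 49 + 17 = 66, not a perfect square.
a = 64: 64 = 8² and 64 + 17 = 81 = 9².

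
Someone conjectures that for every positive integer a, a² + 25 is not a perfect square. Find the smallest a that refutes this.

We need the least positive integer a for which a² + 25 is a perfect square.
The first 11 eligible values, up to a = 11, all satisfy the conclusion.
a = 12: 12² + 25 = 169 = 13², a perfect square.

a = 12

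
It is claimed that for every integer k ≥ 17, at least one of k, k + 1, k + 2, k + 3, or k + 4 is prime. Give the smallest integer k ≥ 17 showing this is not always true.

We need the least integer k ≥ 17 for which k, k + 1, k + 2, k + 3, k + 4 are all composite.
k = 17: 17 is prime.
k = 18: 19 is prime.
k = 19: 19 is prime.
k = 20: 23 is prime.
k = 21: 23 is prime.
k = 22: 23 is prime.
k = 23: 23 is prime.
k = 24: 24 = 2 × 12; 25 = 5 × 5; 26 = 2 × 13; 27 = 3 × 9; 28 = 2 × 14 — all composite.
Hence k = 24 is a counterexample.

k = 24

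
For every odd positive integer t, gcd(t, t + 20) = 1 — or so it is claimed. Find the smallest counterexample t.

t = 5

A counterexample is any odd positive integer t such that gcd(t, t + 20) > 1; we check each in order.
For t = 1, 3 the conclusion holds.
t = 5: gcd(5, 25) = 5.
So t = 5 is the smallest counterexample.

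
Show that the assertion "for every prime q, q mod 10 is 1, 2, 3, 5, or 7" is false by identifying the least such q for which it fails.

q = 19

For q = 2, 3, 5, 7, 11, 13, 17 the conclusion holds.
q = 19: 19 mod 10 = 9 — not in {1, 2, 3, 5, 7}.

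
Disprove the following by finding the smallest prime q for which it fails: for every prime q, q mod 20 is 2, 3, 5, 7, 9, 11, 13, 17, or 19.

For q = 2, 3, 5, 7, …, 29, 31, 37 the conclusion holds.
q = 41: 41 mod 20 = 1 — not in {2, 3, 5, 7, 9, 11, 13, 17, 19}.

q = 41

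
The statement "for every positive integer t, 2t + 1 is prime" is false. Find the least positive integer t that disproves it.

We need the least positive integer t for which 2t + 1 is not prime.
t = 1: 2t + 1 = 3, prime.
t = 2: 2t + 1 = 5, prime.
t = 3: 2t + 1 = 7, prime.
t = 4: 2t + 1 = 9 = 3 × 3, composite.
Thus t = 4 disproves the claim, and no smaller t works.

t = 4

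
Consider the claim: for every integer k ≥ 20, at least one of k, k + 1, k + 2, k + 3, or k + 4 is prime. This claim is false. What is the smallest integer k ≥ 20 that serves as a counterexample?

Check each integer k ≥ 20 in order until k, k + 1, k + 2, k + 3, k + 4 are all composite.
k = 20: 23 is prime.
k = 21: 23 is prime.
k = 22: 23 is prime.
k = 23: 23 is prime.
k = 24: 24 = 2 × 12; 25 = 5 × 5; 26 = 2 × 13; 27 = 3 × 9; 28 = 2 × 14 — all composite.
So k = 24 is the smallest counterexample.

k = 24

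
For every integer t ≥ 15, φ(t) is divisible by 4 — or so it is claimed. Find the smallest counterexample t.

Check each integer t ≥ 15 in order until φ(t) is not divisible by 4.
t = 15: φ(15) = 8; 8 mod 4 = 0.
t = 16: φ(16) = 8; 8 mod 4 = 0.
t = 17: φ(17) = 16; 16 mod 4 = 0.
t = 18: φ(18) = 6; 6 mod 4 = 2.

t = 18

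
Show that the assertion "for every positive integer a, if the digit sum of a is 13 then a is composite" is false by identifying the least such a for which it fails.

A counterexample is any positive integer a such that the digit sum of a is 13 but a is prime; we check each in order.
For a = 49, 58 the conclusion holds.
a = 67: digit sum 13; 67 is prime, not composite.

a = 67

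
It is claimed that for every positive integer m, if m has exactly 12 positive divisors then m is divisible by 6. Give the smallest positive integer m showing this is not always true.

m = 140

We need the least positive integer m for which m has exactly 12 positive divisors but m is not divisible by 6.
The first 8 eligible values, up to m = 132, all satisfy the conclusion.
m = 140: τ(140) = 12; 140 mod 6 = 2.
So m = 140 is the smallest counterexample.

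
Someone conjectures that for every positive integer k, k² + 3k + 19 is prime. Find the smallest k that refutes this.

k = 15

The first 14 eligible values, up to k = 14, all satisfy the conclusion.
k = 15: k² + 3k + 19 = 289 = 17 × 17, composite.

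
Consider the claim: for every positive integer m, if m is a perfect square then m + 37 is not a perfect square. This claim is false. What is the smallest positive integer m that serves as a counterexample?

m = 324

For m = 1, 4, 9, 16, …, 225, 256, 289 the conclusion holds.
m = 324: 324 = 18² and 324 + 37 = 361 = 19².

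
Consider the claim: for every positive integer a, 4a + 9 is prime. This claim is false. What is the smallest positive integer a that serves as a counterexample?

a = 3

We need the least positive integer a for which 4a + 9 is not prime.
For a = 1, 2 the conclusion holds.
a = 3: 4a + 9 = 21 = 3 × 7, composite.
So a = 3 is the smallest counterexample.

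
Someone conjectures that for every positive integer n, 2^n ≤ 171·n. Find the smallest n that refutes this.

A counterexample is any positive integer n such that 2^n > 171·n; we check each in order.
For n = 1, 2, 3, 4, 5, 6, 7, 8, 9, 10 the conclusion holds.
n = 11: 2^n = 2048 and 171·n = 1881, so 2048 > 1881.
Thus n = 11 disproves the claim, and no smaller n works.

n = 11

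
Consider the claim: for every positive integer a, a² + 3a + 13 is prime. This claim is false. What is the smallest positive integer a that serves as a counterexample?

Check each positive integer a in order until a² + 3a + 13 is not prime.
For a = 1, 2, 3, 4, 5, 6, 7, 8 the conclusion holds.
a = 9: a² + 3a + 13 = 121 = 11 × 11, composite.

a = 9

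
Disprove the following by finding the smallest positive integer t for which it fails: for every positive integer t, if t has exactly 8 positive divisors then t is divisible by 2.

t = 105

We need the least positive integer t for which t has exactly 8 positive divisors but t is not divisible by 2.
The first 12 eligible values, up to t = 104, all satisfy the conclusion.
t = 105: τ(105) = 8; 105 mod 2 = 1.
Hence t = 105 is a counterexample.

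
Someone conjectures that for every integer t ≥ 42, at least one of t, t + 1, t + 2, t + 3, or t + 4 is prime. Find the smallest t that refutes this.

t = 48

t = 42: 43 is prime.
t = 43: 43 is prime.
t = 44: 47 is prime.
t = 45: 47 is prime.
t = 46: 47 is prime.
t = 47: 47 is prime.
t = 48: 48 = 2 × 24; 49 = 7 × 7; 50 = 2 × 25; 51 = 3 × 17; 52 = 2 × 26 — all composite.
Thus t = 48 disproves the claim, and no smaller t works.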